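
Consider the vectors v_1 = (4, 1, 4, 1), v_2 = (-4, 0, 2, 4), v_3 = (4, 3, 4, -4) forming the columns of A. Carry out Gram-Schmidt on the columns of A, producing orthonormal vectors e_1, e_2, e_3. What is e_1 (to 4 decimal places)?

e_1 = v_1/‖v_1‖ = (4, 1, 4, 1)/5.8310 = (0.6860, 0.1715, 0.6860, 0.1715).

e_1 = (0.6860, 0.1715, 0.6860, 0.1715)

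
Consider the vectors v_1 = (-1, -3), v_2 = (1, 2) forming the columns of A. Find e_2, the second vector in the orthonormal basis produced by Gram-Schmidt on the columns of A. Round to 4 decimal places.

e_2 = (0.9487, -0.3162)

v_1 = (-1, -3); ‖v_1‖ = 3.1623, so e_1 = (-0.3162, -0.9487).
e_1·v_2 = (-0.3162)·1 + (-0.9487)·2 = -2.2136.
u_2 = v_2 + 2.2136·e_1 = (0.3000, -0.1000).
‖u_2‖ = 0.3162, so e_2 = (0.9487, -0.3162).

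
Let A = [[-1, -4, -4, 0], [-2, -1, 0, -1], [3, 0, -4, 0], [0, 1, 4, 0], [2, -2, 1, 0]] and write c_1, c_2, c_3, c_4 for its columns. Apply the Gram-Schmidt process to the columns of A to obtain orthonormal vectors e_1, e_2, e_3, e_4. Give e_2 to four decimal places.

e_2 = (-0.8333, -0.1667, -0.0714, 0.2143, -0.4762)

e_1 = c_1/‖c_1‖ = (-1, -2, 3, 0, 2)/4.2426 = (-0.2357, -0.4714, 0.7071, 0.0000, 0.4714).
r_{12} = e_1·c_2 = 0.4714.
u_2 = c_2 − 0.4714·e_1 = (-3.8889, -0.7778, -0.3333, 1.0000, -2.2222).
‖u_2‖ = 4.6667, so e_2 = (-0.8333, -0.1667, -0.0714, 0.2143, -0.4762).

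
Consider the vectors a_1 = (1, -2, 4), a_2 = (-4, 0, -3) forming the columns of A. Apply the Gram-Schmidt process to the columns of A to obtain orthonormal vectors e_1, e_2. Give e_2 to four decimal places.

a_1 = (1, -2, 4); ‖a_1‖ = 4.5826, so e_1 = (0.2182, -0.4364, 0.8729).
e_1·a_2 = 0.2182·(-4) + (-0.4364)·0 + 0.8729·(-3) = -3.4915.
u_2 = a_2 + 3.4915·e_1 = (-3.2381, -1.5238, 0.0476).
‖u_2‖ = 3.5790, so e_2 = (-0.9047, -0.4258, 0.0133).

e_2 = (-0.9047, -0.4258, 0.0133)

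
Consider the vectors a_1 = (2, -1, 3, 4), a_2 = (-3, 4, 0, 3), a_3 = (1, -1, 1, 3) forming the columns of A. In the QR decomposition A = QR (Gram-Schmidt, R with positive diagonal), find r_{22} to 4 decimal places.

r_{22} = 5.8195

e_1 = a_1/‖a_1‖ = (2, -1, 3, 4)/5.4772 = (0.3651, -0.1826, 0.5477, 0.7303).
r_{12} = e_1·a_2 = 0.3651.
u_2 = a_2 − 0.3651·e_1 = (-3.1333, 4.0667, -0.2000, 2.7333).
r_{22} = ‖u_2‖ = 5.8195.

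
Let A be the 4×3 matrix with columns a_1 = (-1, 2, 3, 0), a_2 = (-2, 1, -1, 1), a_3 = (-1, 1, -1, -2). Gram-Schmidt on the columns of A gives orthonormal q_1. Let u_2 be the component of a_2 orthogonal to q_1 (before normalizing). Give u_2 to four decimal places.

q_1 = a_1/‖a_1‖ = (-1, 2, 3, 0)/3.7417 = (-0.2673, 0.5345, 0.8018, 0.0000).
r_{12} = q_1·a_2 = 0.2673.
u_2 = a_2 − 0.2673·q_1 = (-1.9286, 0.8571, -1.2143, 1.0000).

u_2 = (-1.9286, 0.8571, -1.2143, 1.0000)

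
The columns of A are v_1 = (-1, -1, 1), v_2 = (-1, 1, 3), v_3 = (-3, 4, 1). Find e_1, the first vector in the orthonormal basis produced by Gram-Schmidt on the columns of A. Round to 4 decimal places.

e_1 = (-0.5774, -0.5774, 0.5774)

v_1 = (-1, -1, 1); ‖v_1‖ = 1.7321, so e_1 = (-0.5774, -0.5774, 0.5774).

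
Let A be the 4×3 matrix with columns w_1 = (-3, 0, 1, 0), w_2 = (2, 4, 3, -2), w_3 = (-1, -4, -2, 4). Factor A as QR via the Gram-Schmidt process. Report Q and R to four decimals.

w_1 = (-3, 0, 1, 0); ‖w_1‖ = 3.1623, so q_1 = (-0.9487, 0.0000, 0.3162, 0.0000).
q_1·w_2 = (-0.9487)·2 + 0.0000·4 + 0.3162·3 + 0.0000·(-2) = -0.9487.
u_2 = w_2 + 0.9487·q_1 = (1.1000, 4.0000, 3.3000, -2.0000).
‖u_2‖ = 5.6657, so q_2 = (0.1942, 0.7060, 0.5825, -0.3530).
q_1·w_3 = (-0.9487)·(-1) + 0.0000·(-4) + 0.3162·(-2) + 0.0000·4 = 0.3162; q_2·w_3 = 0.1942·(-1) + 0.7060·(-4) + 0.5825·(-2) + (-0.3530)·4 = -5.5951.
u_3 = w_3 − 0.3162·q_1 + 5.5951·q_2 = (0.3863, -0.0498, 1.1589, 2.0249).
‖u_3‖ = 2.3654, so q_3 = (0.1633, -0.0211, 0.4899, 0.8561).

Q = [[-0.9487, 0.1942, 0.1633], [0.0000, 0.7060, -0.0211], [0.3162, 0.5825, 0.4899], [0.0000, -0.3530, 0.8561]], R = [[3.1623, -0.9487, 0.3162], [0.0000, 5.6657, -5.5951], [0.0000, 0.0000, 2.3654]]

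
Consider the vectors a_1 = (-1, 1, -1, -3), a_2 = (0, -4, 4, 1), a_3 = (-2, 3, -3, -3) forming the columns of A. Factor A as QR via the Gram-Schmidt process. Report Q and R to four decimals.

e_1 = a_1/‖a_1‖ = (-1, 1, -1, -3)/3.4641 = (-0.2887, 0.2887, -0.2887, -0.8660).
r_{12} = e_1·a_2 = -3.1754.
u_2 = a_2 + 3.1754·e_1 = (-0.9167, -3.0833, 3.0833, -1.7500).
‖u_2‖ = 4.7871, so e_2 = (-0.1915, -0.6441, 0.6441, -0.3656).
r_{13} = e_1·a_3 = 4.9075; r_{23} = e_2·a_3 = -2.3849.
u_3 = a_3 − 4.9075·e_1 + 2.3849·e_2 = (-1.0400, 0.0473, -0.0473, 0.3782).
‖u_3‖ = 1.1086, so e_3 = (-0.9381, 0.0426, -0.0426, 0.3411).

Q = [[-0.2887, -0.1915, -0.9381], [0.2887, -0.6441, 0.0426], [-0.2887, 0.6441, -0.0426], [-0.8660, -0.3656, 0.3411]], R = [[3.4641, -3.1754, 4.9075], [0.0000, 4.7871, -2.3849], [0.0000, 0.0000, 1.1086]]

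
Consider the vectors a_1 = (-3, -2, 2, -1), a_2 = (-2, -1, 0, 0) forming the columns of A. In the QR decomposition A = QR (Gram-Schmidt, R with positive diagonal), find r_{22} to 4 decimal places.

a_1 = (-3, -2, 2, -1); ‖a_1‖ = 4.2426, so q_1 = (-0.7071, -0.4714, 0.4714, -0.2357).
q_1·a_2 = (-0.7071)·(-2) + (-0.4714)·(-1) + 0.4714·0 + (-0.2357)·0 = 1.8856.
u_2 = a_2 − 1.8856·q_1 = (-0.6667, -0.1111, -0.8889, 0.4444).
r_{22} = ‖u_2‖ = 1.2019.

r_{22} = 1.2019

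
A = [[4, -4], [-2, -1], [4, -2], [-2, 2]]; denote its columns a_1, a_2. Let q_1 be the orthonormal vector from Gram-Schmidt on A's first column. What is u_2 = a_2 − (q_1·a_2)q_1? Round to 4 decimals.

q_1 = a_1/‖a_1‖ = (4, -2, 4, -2)/6.3246 = (0.6325, -0.3162, 0.6325, -0.3162).
r_{12} = q_1·a_2 = -4.1110.
u_2 = a_2 + 4.1110·q_1 = (-1.4000, -2.3000, 0.6000, 0.7000).

u_2 = (-1.4000, -2.3000, 0.6000, 0.7000)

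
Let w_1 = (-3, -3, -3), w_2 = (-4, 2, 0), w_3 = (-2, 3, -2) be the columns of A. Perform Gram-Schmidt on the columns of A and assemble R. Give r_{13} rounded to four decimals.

r_{13} = 0.5774

w_1 = (-3, -3, -3); ‖w_1‖ = 5.1962, so q_1 = (-0.5774, -0.5774, -0.5774).
r_{13} = q_1·w_3 = 0.5774.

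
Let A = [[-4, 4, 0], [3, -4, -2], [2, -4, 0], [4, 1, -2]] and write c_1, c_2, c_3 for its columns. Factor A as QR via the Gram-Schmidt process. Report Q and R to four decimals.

c_1 = (-4, 3, 2, 4); ‖c_1‖ = 6.7082, so e_1 = (-0.5963, 0.4472, 0.2981, 0.5963).
e_1·c_2 = (-0.5963)·4 + 0.4472·(-4) + 0.2981·(-4) + 0.5963·1 = -4.7703.
u_2 = c_2 + 4.7703·e_1 = (1.1556, -1.8667, -2.5778, 3.8444).
‖u_2‖ = 5.1229, so e_2 = (0.2256, -0.3644, -0.5032, 0.7504).
e_1·c_3 = (-0.5963)·0 + 0.4472·(-2) + 0.2981·0 + 0.5963·(-2) = -2.0870; e_2·c_3 = 0.2256·0 + (-0.3644)·(-2) + (-0.5032)·0 + 0.7504·(-2) = -0.7721.
u_3 = c_3 + 2.0870·e_1 + 0.7721·e_2 = (-1.0703, -1.3480, 0.2337, -0.1761).
‖u_3‖ = 1.7459, so e_3 = (-0.6130, -0.7721, 0.1339, -0.1009).

Q = [[-0.5963, 0.2256, -0.6130], [0.4472, -0.3644, -0.7721], [0.2981, -0.5032, 0.1339], [0.5963, 0.7504, -0.1009]], R = [[6.7082, -4.7703, -2.0870], [0.0000, 5.1229, -0.7721], [0.0000, 0.0000, 1.7459]]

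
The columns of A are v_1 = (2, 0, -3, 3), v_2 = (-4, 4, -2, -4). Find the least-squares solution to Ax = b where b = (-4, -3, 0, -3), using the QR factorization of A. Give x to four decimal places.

v_1 = (2, 0, -3, 3); ‖v_1‖ = 4.6904, so e_1 = (0.4264, 0.0000, -0.6396, 0.6396).
e_1·v_2 = 0.4264·(-4) + 0.0000·4 + (-0.6396)·(-2) + 0.6396·(-4) = -2.9848.
u_2 = v_2 + 2.9848·e_1 = (-2.7273, 4.0000, -3.9091, -2.0909).
‖u_2‖ = 6.5644, so e_2 = (-0.4155, 0.6094, -0.5955, -0.3185).
Qᵀb = (-3.6244, 0.7894).
Back-substitute: x_2 = 0.7894/6.5644 = 0.1203.
x_1 = (-3.6244 + 2.9848·0.1203)/4.6904 = -0.6962.

x = (-0.6962, 0.1203)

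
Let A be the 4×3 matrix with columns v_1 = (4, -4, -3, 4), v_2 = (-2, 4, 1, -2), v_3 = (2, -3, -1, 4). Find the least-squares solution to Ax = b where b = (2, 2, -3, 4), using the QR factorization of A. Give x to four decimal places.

x = (1.5000, 2.6200, 0.8000)

q_1 = v_1/‖v_1‖ = (4, -4, -3, 4)/7.5498 = (0.5298, -0.5298, -0.3974, 0.5298).
r_{12} = q_1·v_2 = -4.6359.
u_2 = v_2 + 4.6359·q_1 = (0.4561, 1.5439, -0.8421, 0.4561).
‖u_2‖ = 1.8732, so q_2 = (0.2435, 0.8242, -0.4496, 0.2435).
r_{13} = q_1·v_3 = 5.1657; r_{23} = q_2·v_3 = -0.5620.
u_3 = v_3 − 5.1657·q_1 + 0.5620·q_2 = (-0.6000, 0.2000, 0.8000, 1.4000).
‖u_3‖ = 1.7321, so q_3 = (-0.3464, 0.1155, 0.4619, 0.8083).
Qᵀb = (3.3113, 4.4581, 1.3856).
Back-substitute: x_3 = 1.3856/1.7321 = 0.8000.
x_2 = (4.4581 + 0.5620·0.8000)/1.8732 = 2.6200.
x_1 = (3.3113 + 4.6359·2.6200 − 5.1657·0.8000)/7.5498 = 1.5000.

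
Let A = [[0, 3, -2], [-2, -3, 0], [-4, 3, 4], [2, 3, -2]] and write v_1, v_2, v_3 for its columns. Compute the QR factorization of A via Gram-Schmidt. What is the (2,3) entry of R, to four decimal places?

q_1 = v_1/‖v_1‖ = (0, -2, -4, 2)/4.8990 = (0.0000, -0.4082, -0.8165, 0.4082).
r_{12} = q_1·v_2 = 0.0000.
u_2 = v_2 + 0.0000·q_1 = (3.0000, -3.0000, 3.0000, 3.0000).
‖u_2‖ = 6.0000, so q_2 = (0.5000, -0.5000, 0.5000, 0.5000).
r_{23} = q_2·v_3 = 0.0000.

r_{23} = 0.0000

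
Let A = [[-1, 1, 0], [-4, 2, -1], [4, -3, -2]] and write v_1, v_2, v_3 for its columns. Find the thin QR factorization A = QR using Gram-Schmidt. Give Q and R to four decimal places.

Q = [[-0.1741, 0.4558, -0.8729], [-0.6963, -0.6838, -0.2182], [0.6963, -0.5698, -0.4364]], R = [[5.7446, -3.6556, -0.6963], [0.0000, 0.7977, 1.8234], [0.0000, 0.0000, 1.0911]]

q_1 = v_1/‖v_1‖ = (-1, -4, 4)/5.7446 = (-0.1741, -0.6963, 0.6963).
r_{12} = q_1·v_2 = -3.6556.
u_2 = v_2 + 3.6556·q_1 = (0.3636, -0.5455, -0.4545).
‖u_2‖ = 0.7977, so q_2 = (0.4558, -0.6838, -0.5698).
r_{13} = q_1·v_3 = -0.6963; r_{23} = q_2·v_3 = 1.8234.
u_3 = v_3 + 0.6963·q_1 − 1.8234·q_2 = (-0.9524, -0.2381, -0.4762).
‖u_3‖ = 1.0911, so q_3 = (-0.8729, -0.2182, -0.4364).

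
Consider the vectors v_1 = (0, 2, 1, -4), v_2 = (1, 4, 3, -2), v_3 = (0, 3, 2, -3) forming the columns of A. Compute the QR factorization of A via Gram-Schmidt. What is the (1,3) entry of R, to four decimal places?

v_1 = (0, 2, 1, -4); ‖v_1‖ = 4.5826, so e_1 = (0.0000, 0.4364, 0.2182, -0.8729).
r_{13} = e_1·v_3 = 4.3644.

r_{13} = 4.3644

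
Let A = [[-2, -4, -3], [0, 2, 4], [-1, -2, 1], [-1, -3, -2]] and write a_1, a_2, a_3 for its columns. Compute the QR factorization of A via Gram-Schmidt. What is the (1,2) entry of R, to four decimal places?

r_{12} = 5.3072

a_1 = (-2, 0, -1, -1); ‖a_1‖ = 2.4495, so q_1 = (-0.8165, 0.0000, -0.4082, -0.4082).
r_{12} = q_1·a_2 = 5.3072.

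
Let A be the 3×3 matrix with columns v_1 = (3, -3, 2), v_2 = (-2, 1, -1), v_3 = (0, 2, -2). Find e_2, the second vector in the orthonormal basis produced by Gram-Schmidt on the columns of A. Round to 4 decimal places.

e_1 = v_1/‖v_1‖ = (3, -3, 2)/4.6904 = (0.6396, -0.6396, 0.4264).
r_{12} = e_1·v_2 = -2.3452.
u_2 = v_2 + 2.3452·e_1 = (-0.5000, -0.5000, 0.0000).
‖u_2‖ = 0.7071, so e_2 = (-0.7071, -0.7071, 0.0000).

e_2 = (-0.7071, -0.7071, 0.0000)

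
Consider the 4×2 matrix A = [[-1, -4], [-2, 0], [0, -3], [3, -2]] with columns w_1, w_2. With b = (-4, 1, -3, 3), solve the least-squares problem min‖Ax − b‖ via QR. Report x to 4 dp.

e_1 = w_1/‖w_1‖ = (-1, -2, 0, 3)/3.7417 = (-0.2673, -0.5345, 0.0000, 0.8018).
r_{12} = e_1·w_2 = -0.5345.
u_2 = w_2 + 0.5345·e_1 = (-4.1429, -0.2857, -3.0000, -1.5714).
‖u_2‖ = 5.3586, so e_2 = (-0.7731, -0.0533, -0.5599, -0.2933).
Qᵀb = (2.9399, 3.8390).
Back-substitute: x_2 = 3.8390/5.3586 = 0.7164.
x_1 = (2.9399 + 0.5345·0.7164)/3.7417 = 0.8881.

x = (0.8881, 0.7164)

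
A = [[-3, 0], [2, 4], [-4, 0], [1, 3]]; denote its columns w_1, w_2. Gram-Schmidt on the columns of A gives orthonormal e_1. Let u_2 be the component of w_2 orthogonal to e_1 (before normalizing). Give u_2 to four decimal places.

w_1 = (-3, 2, -4, 1); ‖w_1‖ = 5.4772, so e_1 = (-0.5477, 0.3651, -0.7303, 0.1826).
e_1·w_2 = (-0.5477)·0 + 0.3651·4 + (-0.7303)·0 + 0.1826·3 = 2.0083.
u_2 = w_2 − 2.0083·e_1 = (1.1000, 3.2667, 1.4667, 2.6333).

u_2 = (1.1000, 3.2667, 1.4667, 2.6333)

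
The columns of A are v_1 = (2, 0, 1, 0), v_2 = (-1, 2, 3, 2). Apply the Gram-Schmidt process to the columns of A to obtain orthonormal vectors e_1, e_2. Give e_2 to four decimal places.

v_1 = (2, 0, 1, 0); ‖v_1‖ = 2.2361, so e_1 = (0.8944, 0.0000, 0.4472, 0.0000).
e_1·v_2 = 0.8944·(-1) + 0.0000·2 + 0.4472·3 + 0.0000·2 = 0.4472.
u_2 = v_2 − 0.4472·e_1 = (-1.4000, 2.0000, 2.8000, 2.0000).
‖u_2‖ = 4.2190, so e_2 = (-0.3318, 0.4740, 0.6637, 0.4740).

e_2 = (-0.3318, 0.4740, 0.6637, 0.4740)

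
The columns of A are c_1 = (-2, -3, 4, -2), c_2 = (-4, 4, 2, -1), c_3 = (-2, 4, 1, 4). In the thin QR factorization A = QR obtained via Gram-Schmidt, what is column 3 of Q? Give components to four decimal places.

e_3 = (-0.0689, -0.0376, 0.3950, 0.9153)

c_1 = (-2, -3, 4, -2); ‖c_1‖ = 5.7446, so e_1 = (-0.3482, -0.5222, 0.6963, -0.3482).
e_1·c_2 = (-0.3482)·(-4) + (-0.5222)·4 + 0.6963·2 + (-0.3482)·(-1) = 1.0445.
u_2 = c_2 − 1.0445·e_1 = (-3.6364, 4.5455, 1.2727, -0.6364).
‖u_2‖ = 5.9924, so e_2 = (-0.6068, 0.7585, 0.2124, -0.1062).
e_1·c_3 = (-0.3482)·(-2) + (-0.5222)·4 + 0.6963·1 + (-0.3482)·4 = -2.0889; e_2·c_3 = (-0.6068)·(-2) + 0.7585·4 + 0.2124·1 + (-0.1062)·4 = 4.0354.
u_3 = c_3 + 2.0889·e_1 − 4.0354·e_2 = (-0.2785, -0.1519, 1.5975, 3.7013).
‖u_3‖ = 4.0437, so e_3 = (-0.0689, -0.0376, 0.3950, 0.9153).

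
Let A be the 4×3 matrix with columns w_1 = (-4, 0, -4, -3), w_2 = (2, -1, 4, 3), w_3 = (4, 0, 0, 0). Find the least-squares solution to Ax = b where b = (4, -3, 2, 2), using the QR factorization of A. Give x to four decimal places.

x = (2.4400, 3.0000, 1.9400)

w_1 = (-4, 0, -4, -3); ‖w_1‖ = 6.4031, so e_1 = (-0.6247, 0.0000, -0.6247, -0.4685).
e_1·w_2 = (-0.6247)·2 + 0.0000·(-1) + (-0.6247)·4 + (-0.4685)·3 = -5.1537.
u_2 = w_2 + 5.1537·e_1 = (-1.2195, -1.0000, 0.7805, 0.5854).
‖u_2‖ = 1.8545, so e_2 = (-0.6576, -0.5392, 0.4209, 0.3157).
e_1·w_3 = (-0.6247)·4 + 0.0000·0 + (-0.6247)·0 + (-0.4685)·0 = -2.4988; e_2·w_3 = (-0.6576)·4 + (-0.5392)·0 + 0.4209·0 + 0.3157·0 = -2.6304.
u_3 = w_3 + 2.4988·e_1 + 2.6304·e_2 = (0.7092, -1.4184, -0.4539, -0.3404).
‖u_3‖ = 1.6843, so e_3 = (0.4211, -0.8422, -0.2695, -0.2021).
Qᵀb = (-4.6852, 0.4603, 3.2675).
Back-substitute: x_3 = 3.2675/1.6843 = 1.9400.
x_2 = (0.4603 + 2.6304·1.9400)/1.8545 = 3.0000.
x_1 = (-4.6852 + 5.1537·3.0000 + 2.4988·1.9400)/6.4031 = 2.4400.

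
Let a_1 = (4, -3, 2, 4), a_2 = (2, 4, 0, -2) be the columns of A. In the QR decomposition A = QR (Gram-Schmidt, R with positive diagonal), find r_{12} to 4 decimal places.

a_1 = (4, -3, 2, 4); ‖a_1‖ = 6.7082, so e_1 = (0.5963, -0.4472, 0.2981, 0.5963).
r_{12} = e_1·a_2 = -1.7889.

r_{12} = -1.7889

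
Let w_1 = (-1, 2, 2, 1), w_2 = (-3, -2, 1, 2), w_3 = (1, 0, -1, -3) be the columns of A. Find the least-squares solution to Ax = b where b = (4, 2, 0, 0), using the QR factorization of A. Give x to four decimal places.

e_1 = w_1/‖w_1‖ = (-1, 2, 2, 1)/3.1623 = (-0.3162, 0.6325, 0.6325, 0.3162).
r_{12} = e_1·w_2 = 0.9487.
u_2 = w_2 − 0.9487·e_1 = (-2.7000, -2.6000, 0.4000, 1.7000).
‖u_2‖ = 4.1352, so e_2 = (-0.6529, -0.6287, 0.0967, 0.4111).
r_{13} = e_1·w_3 = -1.8974; r_{23} = e_2·w_3 = -1.9830.
u_3 = w_3 + 1.8974·e_1 + 1.9830·e_2 = (-0.8947, -0.0468, 0.3918, -1.5848).
‖u_3‖ = 1.8622, so e_3 = (-0.4805, -0.0251, 0.2104, -0.8510).
Qᵀb = (0.0000, -3.8692, -1.9721).
Back-substitute: x_3 = -1.9721/1.8622 = -1.0590.
x_2 = (-3.8692 + 1.9830·(-1.0590))/4.1352 = -1.4435.
x_1 = (0.0000 − 0.9487·(-1.4435) + 1.8974·(-1.0590))/3.1623 = -0.2024.

x = (-0.2024, -1.4435, -1.0590)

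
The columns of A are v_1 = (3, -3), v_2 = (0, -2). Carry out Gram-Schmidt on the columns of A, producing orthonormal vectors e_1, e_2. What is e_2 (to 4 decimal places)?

e_2 = (-0.7071, -0.7071)

v_1 = (3, -3); ‖v_1‖ = 4.2426, so e_1 = (0.7071, -0.7071).
e_1·v_2 = 0.7071·0 + (-0.7071)·(-2) = 1.4142.
u_2 = v_2 − 1.4142·e_1 = (-1.0000, -1.0000).
‖u_2‖ = 1.4142, so e_2 = (-0.7071, -0.7071).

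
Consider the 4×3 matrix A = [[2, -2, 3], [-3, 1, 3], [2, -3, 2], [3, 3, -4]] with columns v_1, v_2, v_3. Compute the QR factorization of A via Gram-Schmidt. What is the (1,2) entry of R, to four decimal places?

v_1 = (2, -3, 2, 3); ‖v_1‖ = 5.0990, so e_1 = (0.3922, -0.5883, 0.3922, 0.5883).
r_{12} = e_1·v_2 = -0.7845.

r_{12} = -0.7845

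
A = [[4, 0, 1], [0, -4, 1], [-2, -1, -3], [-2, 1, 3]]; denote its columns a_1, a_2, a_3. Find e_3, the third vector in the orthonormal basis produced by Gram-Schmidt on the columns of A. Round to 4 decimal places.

e_3 = (0.0762, 0.3304, -0.5846, 0.7371)

e_1 = a_1/‖a_1‖ = (4, 0, -2, -2)/4.8990 = (0.8165, 0.0000, -0.4082, -0.4082).
r_{12} = e_1·a_2 = 0.0000.
u_2 = a_2 + 0.0000·e_1 = (0.0000, -4.0000, -1.0000, 1.0000).
‖u_2‖ = 4.2426, so e_2 = (0.0000, -0.9428, -0.2357, 0.2357).
r_{13} = e_1·a_3 = 0.8165; r_{23} = e_2·a_3 = 0.4714.
u_3 = a_3 − 0.8165·e_1 − 0.4714·e_2 = (0.3333, 1.4444, -2.5556, 3.2222).
‖u_3‖ = 4.3716, so e_3 = (0.0762, 0.3304, -0.5846, 0.7371).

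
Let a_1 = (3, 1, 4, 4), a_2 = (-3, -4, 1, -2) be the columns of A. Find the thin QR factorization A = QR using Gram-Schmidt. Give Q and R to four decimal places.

q_1 = a_1/‖a_1‖ = (3, 1, 4, 4)/6.4807 = (0.4629, 0.1543, 0.6172, 0.6172).
r_{12} = q_1·a_2 = -2.6232.
u_2 = a_2 + 2.6232·q_1 = (-1.7857, -3.5952, 2.6190, -0.3810).
‖u_2‖ = 4.8082, so q_2 = (-0.3714, -0.7477, 0.5447, -0.0792).

Q = [[0.4629, -0.3714], [0.1543, -0.7477], [0.6172, 0.5447], [0.6172, -0.0792]], R = [[6.4807, -2.6232], [0.0000, 4.8082]]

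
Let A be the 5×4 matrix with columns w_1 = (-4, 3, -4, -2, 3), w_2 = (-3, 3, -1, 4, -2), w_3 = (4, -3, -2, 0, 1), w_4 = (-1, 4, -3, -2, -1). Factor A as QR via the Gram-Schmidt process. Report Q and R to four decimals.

e_1 = w_1/‖w_1‖ = (-4, 3, -4, -2, 3)/7.3485 = (-0.5443, 0.4082, -0.5443, -0.2722, 0.4082).
r_{12} = e_1·w_2 = 1.4969.
u_2 = w_2 − 1.4969·e_1 = (-2.1852, 2.3889, -0.1852, 4.4074, -2.6111).
‖u_2‖ = 6.0629, so e_2 = (-0.3604, 0.3940, -0.0305, 0.7269, -0.4307).
r_{13} = e_1·w_3 = -1.9052; r_{23} = e_2·w_3 = -2.9933.
u_3 = w_3 + 1.9052·e_1 + 2.9933·e_2 = (1.8841, -1.0428, -3.1285, 1.6574, 0.4887).
‖u_3‖ = 4.1726, so e_3 = (0.4515, -0.2499, -0.7498, 0.3972, 0.1171).
r_{14} = e_1·w_4 = 3.9464; r_{24} = e_2·w_4 = 1.0049; r_{34} = e_3·w_4 = -0.1135.
u_4 = w_4 − 3.9464·e_1 − 1.0049·e_2 + 0.1135·e_3 = (1.5616, 1.9646, -0.9063, -1.6113, -2.1650).
‖u_4‖ = 3.7952, so e_4 = (0.4115, 0.5177, -0.2388, -0.4246, -0.5705).

Q = [[-0.5443, -0.3604, 0.4515, 0.4115], [0.4082, 0.3940, -0.2499, 0.5177], [-0.5443, -0.0305, -0.7498, -0.2388], [-0.2722, 0.7269, 0.3972, -0.4246], [0.4082, -0.4307, 0.1171, -0.5705]], R = [[7.3485, 1.4969, -1.9052, 3.9464], [0.0000, 6.0629, -2.9933, 1.0049], [0.0000, 0.0000, 4.1726, -0.1135], [0.0000, 0.0000, 0.0000, 3.7952]]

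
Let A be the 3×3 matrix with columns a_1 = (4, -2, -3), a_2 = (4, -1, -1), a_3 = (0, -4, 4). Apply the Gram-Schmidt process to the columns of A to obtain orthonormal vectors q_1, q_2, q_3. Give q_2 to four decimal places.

a_1 = (4, -2, -3); ‖a_1‖ = 5.3852, so q_1 = (0.7428, -0.3714, -0.5571).
q_1·a_2 = 0.7428·4 + (-0.3714)·(-1) + (-0.5571)·(-1) = 3.8996.
u_2 = a_2 − 3.8996·q_1 = (1.1034, 0.4483, 1.1724).
‖u_2‖ = 1.6713, so q_2 = (0.6603, 0.2682, 0.7015).

q_2 = (0.6603, 0.2682, 0.7015)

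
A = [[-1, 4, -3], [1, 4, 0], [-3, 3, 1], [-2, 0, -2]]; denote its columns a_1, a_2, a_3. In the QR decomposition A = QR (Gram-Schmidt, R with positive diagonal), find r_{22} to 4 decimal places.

e_1 = a_1/‖a_1‖ = (-1, 1, -3, -2)/3.8730 = (-0.2582, 0.2582, -0.7746, -0.5164).
r_{12} = e_1·a_2 = -2.3238.
u_2 = a_2 + 2.3238·e_1 = (3.4000, 4.6000, 1.2000, -1.2000).
r_{22} = ‖u_2‖ = 5.9666.

r_{22} = 5.9666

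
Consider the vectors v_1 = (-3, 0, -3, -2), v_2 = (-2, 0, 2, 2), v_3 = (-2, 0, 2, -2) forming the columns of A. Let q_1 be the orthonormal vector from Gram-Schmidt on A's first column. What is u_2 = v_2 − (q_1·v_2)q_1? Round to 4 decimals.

u_2 = (-2.5455, 0.0000, 1.4545, 1.6364)

v_1 = (-3, 0, -3, -2); ‖v_1‖ = 4.6904, so q_1 = (-0.6396, 0.0000, -0.6396, -0.4264).
q_1·v_2 = (-0.6396)·(-2) + 0.0000·0 + (-0.6396)·2 + (-0.4264)·2 = -0.8528.
u_2 = v_2 + 0.8528·q_1 = (-2.5455, 0.0000, 1.4545, 1.6364).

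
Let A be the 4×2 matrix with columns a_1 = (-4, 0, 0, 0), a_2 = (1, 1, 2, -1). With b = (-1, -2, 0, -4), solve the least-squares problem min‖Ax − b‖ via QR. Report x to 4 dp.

a_1 = (-4, 0, 0, 0); ‖a_1‖ = 4.0000, so e_1 = (-1.0000, 0.0000, 0.0000, 0.0000).
e_1·a_2 = (-1.0000)·1 + 0.0000·1 + 0.0000·2 + 0.0000·(-1) = -1.0000.
u_2 = a_2 + 1.0000·e_1 = (0.0000, 1.0000, 2.0000, -1.0000).
‖u_2‖ = 2.4495, so e_2 = (0.0000, 0.4082, 0.8165, -0.4082).
Qᵀb = (1.0000, 0.8165).
Back-substitute: x_2 = 0.8165/2.4495 = 0.3333.
x_1 = (1.0000 + 1.0000·0.3333)/4.0000 = 0.3333.

x = (0.3333, 0.3333)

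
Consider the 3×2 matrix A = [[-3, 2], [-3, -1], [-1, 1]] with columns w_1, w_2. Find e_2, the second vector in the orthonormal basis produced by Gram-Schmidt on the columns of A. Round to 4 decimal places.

e_2 = (0.6025, -0.7184, 0.3476)

w_1 = (-3, -3, -1); ‖w_1‖ = 4.3589, so e_1 = (-0.6882, -0.6882, -0.2294).
e_1·w_2 = (-0.6882)·2 + (-0.6882)·(-1) + (-0.2294)·1 = -0.9177.
u_2 = w_2 + 0.9177·e_1 = (1.3684, -1.6316, 0.7895).
‖u_2‖ = 2.2711, so e_2 = (0.6025, -0.7184, 0.3476).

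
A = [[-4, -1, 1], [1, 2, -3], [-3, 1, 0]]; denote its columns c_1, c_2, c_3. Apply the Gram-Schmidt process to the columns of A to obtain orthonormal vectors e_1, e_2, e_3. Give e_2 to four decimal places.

e_2 = (-0.2265, 0.7926, 0.5661)

c_1 = (-4, 1, -3); ‖c_1‖ = 5.0990, so e_1 = (-0.7845, 0.1961, -0.5883).
e_1·c_2 = (-0.7845)·(-1) + 0.1961·2 + (-0.5883)·1 = 0.5883.
u_2 = c_2 − 0.5883·e_1 = (-0.5385, 1.8846, 1.3462).
‖u_2‖ = 2.3778, so e_2 = (-0.2265, 0.7926, 0.5661).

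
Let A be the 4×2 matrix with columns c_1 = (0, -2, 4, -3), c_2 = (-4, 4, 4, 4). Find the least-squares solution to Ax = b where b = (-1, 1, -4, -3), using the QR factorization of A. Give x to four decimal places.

x = (-0.3565, -0.3348)

c_1 = (0, -2, 4, -3); ‖c_1‖ = 5.3852, so q_1 = (0.0000, -0.3714, 0.7428, -0.5571).
q_1·c_2 = 0.0000·(-4) + (-0.3714)·4 + 0.7428·4 + (-0.5571)·4 = -0.7428.
u_2 = c_2 + 0.7428·q_1 = (-4.0000, 3.7241, 4.5517, 3.5862).
‖u_2‖ = 7.9654, so q_2 = (-0.5022, 0.4675, 0.5714, 0.4502).
Qᵀb = (-1.6713, -2.6667).
Back-substitute: x_2 = -2.6667/7.9654 = -0.3348.
x_1 = (-1.6713 + 0.7428·(-0.3348))/5.3852 = -0.3565.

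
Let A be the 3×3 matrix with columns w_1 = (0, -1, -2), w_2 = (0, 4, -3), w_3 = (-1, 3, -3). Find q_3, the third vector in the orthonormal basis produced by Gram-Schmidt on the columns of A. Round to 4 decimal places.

w_1 = (0, -1, -2); ‖w_1‖ = 2.2361, so q_1 = (0.0000, -0.4472, -0.8944).
q_1·w_2 = 0.0000·0 + (-0.4472)·4 + (-0.8944)·(-3) = 0.8944.
u_2 = w_2 − 0.8944·q_1 = (0.0000, 4.4000, -2.2000).
‖u_2‖ = 4.9193, so q_2 = (0.0000, 0.8944, -0.4472).
q_1·w_3 = 0.0000·(-1) + (-0.4472)·3 + (-0.8944)·(-3) = 1.3416; q_2·w_3 = 0.0000·(-1) + 0.8944·3 + (-0.4472)·(-3) = 4.0249.
u_3 = w_3 − 1.3416·q_1 − 4.0249·q_2 = (-1.0000, 0.0000, 0.0000).
‖u_3‖ = 1.0000, so q_3 = (-1.0000, 0.0000, 0.0000).

q_3 = (-1.0000, 0.0000, 0.0000)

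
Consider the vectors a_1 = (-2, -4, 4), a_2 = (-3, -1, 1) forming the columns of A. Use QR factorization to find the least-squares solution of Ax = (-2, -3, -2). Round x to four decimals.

a_1 = (-2, -4, 4); ‖a_1‖ = 6.0000, so e_1 = (-0.3333, -0.6667, 0.6667).
e_1·a_2 = (-0.3333)·(-3) + (-0.6667)·(-1) + 0.6667·1 = 2.3333.
u_2 = a_2 − 2.3333·e_1 = (-2.2222, 0.5556, -0.5556).
‖u_2‖ = 2.3570, so e_2 = (-0.9428, 0.2357, -0.2357).
Qᵀb = (1.3333, 1.6499).
Back-substitute: x_2 = 1.6499/2.3570 = 0.7000.
x_1 = (1.3333 − 2.3333·0.7000)/6.0000 = -0.0500.

x = (-0.0500, 0.7000)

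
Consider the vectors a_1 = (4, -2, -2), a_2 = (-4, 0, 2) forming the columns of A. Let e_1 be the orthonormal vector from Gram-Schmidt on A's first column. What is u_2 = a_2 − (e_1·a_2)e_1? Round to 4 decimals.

a_1 = (4, -2, -2); ‖a_1‖ = 4.8990, so e_1 = (0.8165, -0.4082, -0.4082).
e_1·a_2 = 0.8165·(-4) + (-0.4082)·0 + (-0.4082)·2 = -4.0825.
u_2 = a_2 + 4.0825·e_1 = (-0.6667, -1.6667, 0.3333).

u_2 = (-0.6667, -1.6667, 0.3333)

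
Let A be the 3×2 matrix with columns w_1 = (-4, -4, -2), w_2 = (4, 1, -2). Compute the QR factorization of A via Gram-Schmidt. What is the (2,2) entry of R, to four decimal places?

r_{22} = 3.7268

w_1 = (-4, -4, -2); ‖w_1‖ = 6.0000, so e_1 = (-0.6667, -0.6667, -0.3333).
e_1·w_2 = (-0.6667)·4 + (-0.6667)·1 + (-0.3333)·(-2) = -2.6667.
u_2 = w_2 + 2.6667·e_1 = (2.2222, -0.7778, -2.8889).
r_{22} = ‖u_2‖ = 3.7268.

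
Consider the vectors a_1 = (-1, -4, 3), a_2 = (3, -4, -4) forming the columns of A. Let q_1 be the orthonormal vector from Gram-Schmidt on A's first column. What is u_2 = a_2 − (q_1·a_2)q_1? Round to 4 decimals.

u_2 = (3.0385, -3.8462, -4.1154)

a_1 = (-1, -4, 3); ‖a_1‖ = 5.0990, so q_1 = (-0.1961, -0.7845, 0.5883).
q_1·a_2 = (-0.1961)·3 + (-0.7845)·(-4) + 0.5883·(-4) = 0.1961.
u_2 = a_2 − 0.1961·q_1 = (3.0385, -3.8462, -4.1154).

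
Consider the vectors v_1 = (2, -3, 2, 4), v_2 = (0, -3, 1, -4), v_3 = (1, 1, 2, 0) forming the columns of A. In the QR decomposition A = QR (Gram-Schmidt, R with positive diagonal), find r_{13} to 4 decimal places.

v_1 = (2, -3, 2, 4); ‖v_1‖ = 5.7446, so e_1 = (0.3482, -0.5222, 0.3482, 0.6963).
r_{13} = e_1·v_3 = 0.5222.

r_{13} = 0.5222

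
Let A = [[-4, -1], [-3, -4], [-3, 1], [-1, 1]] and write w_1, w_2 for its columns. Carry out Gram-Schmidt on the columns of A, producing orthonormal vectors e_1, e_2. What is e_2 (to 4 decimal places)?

e_2 = (0.0963, -0.7702, 0.5258, 0.3481)

w_1 = (-4, -3, -3, -1); ‖w_1‖ = 5.9161, so e_1 = (-0.6761, -0.5071, -0.5071, -0.1690).
e_1·w_2 = (-0.6761)·(-1) + (-0.5071)·(-4) + (-0.5071)·1 + (-0.1690)·1 = 2.0284.
u_2 = w_2 − 2.0284·e_1 = (0.3714, -2.9714, 2.0286, 1.3429).
‖u_2‖ = 3.8582, so e_2 = (0.0963, -0.7702, 0.5258, 0.3481).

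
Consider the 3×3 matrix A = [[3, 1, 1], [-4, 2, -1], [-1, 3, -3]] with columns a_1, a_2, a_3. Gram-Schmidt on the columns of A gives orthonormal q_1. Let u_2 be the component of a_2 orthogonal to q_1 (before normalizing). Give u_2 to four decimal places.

a_1 = (3, -4, -1); ‖a_1‖ = 5.0990, so q_1 = (0.5883, -0.7845, -0.1961).
q_1·a_2 = 0.5883·1 + (-0.7845)·2 + (-0.1961)·3 = -1.5689.
u_2 = a_2 + 1.5689·q_1 = (1.9231, 0.7692, 2.6923).

u_2 = (1.9231, 0.7692, 2.6923)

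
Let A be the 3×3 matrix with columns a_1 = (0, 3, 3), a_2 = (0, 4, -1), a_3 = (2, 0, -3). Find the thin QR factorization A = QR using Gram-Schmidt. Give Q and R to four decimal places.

a_1 = (0, 3, 3); ‖a_1‖ = 4.2426, so e_1 = (0.0000, 0.7071, 0.7071).
e_1·a_2 = 0.0000·0 + 0.7071·4 + 0.7071·(-1) = 2.1213.
u_2 = a_2 − 2.1213·e_1 = (0.0000, 2.5000, -2.5000).
‖u_2‖ = 3.5355, so e_2 = (0.0000, 0.7071, -0.7071).
e_1·a_3 = 0.0000·2 + 0.7071·0 + 0.7071·(-3) = -2.1213; e_2·a_3 = 0.0000·2 + 0.7071·0 + (-0.7071)·(-3) = 2.1213.
u_3 = a_3 + 2.1213·e_1 − 2.1213·e_2 = (2.0000, 0.0000, 0.0000).
‖u_3‖ = 2.0000, so e_3 = (1.0000, 0.0000, 0.0000).

Q = [[0.0000, 0.0000, 1.0000], [0.7071, 0.7071, 0.0000], [0.7071, -0.7071, 0.0000]], R = [[4.2426, 2.1213, -2.1213], [0.0000, 3.5355, 2.1213], [0.0000, 0.0000, 2.0000]]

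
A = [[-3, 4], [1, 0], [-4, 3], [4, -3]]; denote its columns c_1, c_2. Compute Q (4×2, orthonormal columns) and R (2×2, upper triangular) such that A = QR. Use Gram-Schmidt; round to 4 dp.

Q = [[-0.4629, 0.8058], [0.1543, 0.4835], [-0.6172, -0.2417], [0.6172, 0.2417]], R = [[6.4807, -5.5549], [0.0000, 1.7728]]

c_1 = (-3, 1, -4, 4); ‖c_1‖ = 6.4807, so e_1 = (-0.4629, 0.1543, -0.6172, 0.6172).
e_1·c_2 = (-0.4629)·4 + 0.1543·0 + (-0.6172)·3 + 0.6172·(-3) = -5.5549.
u_2 = c_2 + 5.5549·e_1 = (1.4286, 0.8571, -0.4286, 0.4286).
‖u_2‖ = 1.7728, so e_2 = (0.8058, 0.4835, -0.2417, 0.2417).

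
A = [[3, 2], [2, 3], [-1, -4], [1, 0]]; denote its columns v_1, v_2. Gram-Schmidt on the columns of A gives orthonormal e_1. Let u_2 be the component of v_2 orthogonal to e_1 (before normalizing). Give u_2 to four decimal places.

u_2 = (-1.2000, 0.8667, -2.9333, -1.0667)

e_1 = v_1/‖v_1‖ = (3, 2, -1, 1)/3.8730 = (0.7746, 0.5164, -0.2582, 0.2582).
r_{12} = e_1·v_2 = 4.1312.
u_2 = v_2 − 4.1312·e_1 = (-1.2000, 0.8667, -2.9333, -1.0667).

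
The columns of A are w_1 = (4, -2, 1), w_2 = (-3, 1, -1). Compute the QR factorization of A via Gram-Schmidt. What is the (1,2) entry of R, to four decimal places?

w_1 = (4, -2, 1); ‖w_1‖ = 4.5826, so e_1 = (0.8729, -0.4364, 0.2182).
r_{12} = e_1·w_2 = -3.2733.

r_{12} = -3.2733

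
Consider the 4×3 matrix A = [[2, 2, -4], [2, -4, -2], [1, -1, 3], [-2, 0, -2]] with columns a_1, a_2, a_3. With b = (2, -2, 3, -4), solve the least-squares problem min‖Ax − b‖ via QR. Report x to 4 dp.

x = (1.4481, 0.8723, 0.6926)

q_1 = a_1/‖a_1‖ = (2, 2, 1, -2)/3.6056 = (0.5547, 0.5547, 0.2774, -0.5547).
r_{12} = q_1·a_2 = -1.3868.
u_2 = a_2 + 1.3868·q_1 = (2.7692, -3.2308, -0.6154, -0.7692).
‖u_2‖ = 4.3677, so q_2 = (0.6340, -0.7397, -0.1409, -0.1761).
r_{13} = q_1·a_3 = -1.3868; r_{23} = q_2·a_3 = -1.1272.
u_3 = a_3 + 1.3868·q_1 + 1.1272·q_2 = (-2.5161, -2.0645, 3.2258, -2.9677).
‖u_3‖ = 5.4595, so q_3 = (-0.4609, -0.3781, 0.5909, -0.5436).
Qᵀb = (3.0509, 3.0292, 3.7815).
Back-substitute: x_3 = 3.7815/5.4595 = 0.6926.
x_2 = (3.0292 + 1.1272·0.6926)/4.3677 = 0.8723.
x_1 = (3.0509 + 1.3868·0.8723 + 1.3868·0.6926)/3.6056 = 1.4481.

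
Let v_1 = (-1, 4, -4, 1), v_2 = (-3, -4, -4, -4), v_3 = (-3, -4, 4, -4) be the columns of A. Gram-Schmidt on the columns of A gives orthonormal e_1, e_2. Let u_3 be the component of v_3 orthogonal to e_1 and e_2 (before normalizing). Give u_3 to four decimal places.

u_3 = (-2.6928, 1.5199, 1.8544, -1.3547)

v_1 = (-1, 4, -4, 1); ‖v_1‖ = 5.8310, so e_1 = (-0.1715, 0.6860, -0.6860, 0.1715).
e_1·v_2 = (-0.1715)·(-3) + 0.6860·(-4) + (-0.6860)·(-4) + 0.1715·(-4) = -0.1715.
u_2 = v_2 + 0.1715·e_1 = (-3.0294, -3.8824, -4.1176, -3.9706).
‖u_2‖ = 7.5479, so e_2 = (-0.4014, -0.5144, -0.5455, -0.5261).
e_1·v_3 = (-0.1715)·(-3) + 0.6860·(-4) + (-0.6860)·4 + 0.1715·(-4) = -5.6595; e_2·v_3 = (-0.4014)·(-3) + (-0.5144)·(-4) + (-0.5455)·4 + (-0.5261)·(-4) = 3.1836.
u_3 = v_3 + 5.6595·e_1 − 3.1836·e_2 = (-2.6928, 1.5199, 1.8544, -1.3547).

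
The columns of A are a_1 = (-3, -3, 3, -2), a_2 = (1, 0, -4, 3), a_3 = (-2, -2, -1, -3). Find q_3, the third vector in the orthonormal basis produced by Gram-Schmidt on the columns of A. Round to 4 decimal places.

q_1 = a_1/‖a_1‖ = (-3, -3, 3, -2)/5.5678 = (-0.5388, -0.5388, 0.5388, -0.3592).
r_{12} = q_1·a_2 = -3.7717.
u_2 = a_2 + 3.7717·q_1 = (-1.0323, -2.0323, -1.9677, 1.6452).
‖u_2‖ = 3.4314, so q_2 = (-0.3008, -0.5923, -0.5735, 0.4794).
r_{13} = q_1·a_3 = 2.6941; r_{23} = q_2·a_3 = 0.9213.
u_3 = a_3 − 2.6941·q_1 − 0.9213·q_2 = (-0.2712, -0.0027, -1.9233, -2.4740).
‖u_3‖ = 3.1453, so q_3 = (-0.0862, -0.0009, -0.6115, -0.7866).

q_3 = (-0.0862, -0.0009, -0.6115, -0.7866)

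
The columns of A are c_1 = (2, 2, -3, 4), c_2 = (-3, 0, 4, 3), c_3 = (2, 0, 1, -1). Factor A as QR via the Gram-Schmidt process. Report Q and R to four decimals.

c_1 = (2, 2, -3, 4); ‖c_1‖ = 5.7446, so e_1 = (0.3482, 0.3482, -0.5222, 0.6963).
e_1·c_2 = 0.3482·(-3) + 0.3482·0 + (-0.5222)·4 + 0.6963·3 = -1.0445.
u_2 = c_2 + 1.0445·e_1 = (-2.6364, 0.3636, 3.4545, 3.7273).
‖u_2‖ = 5.7366, so e_2 = (-0.4596, 0.0634, 0.6022, 0.6497).
e_1·c_3 = 0.3482·2 + 0.3482·0 + (-0.5222)·1 + 0.6963·(-1) = -0.5222; e_2·c_3 = (-0.4596)·2 + 0.0634·0 + 0.6022·1 + 0.6497·(-1) = -0.9667.
u_3 = c_3 + 0.5222·e_1 + 0.9667·e_2 = (1.7376, 0.2431, 1.3094, -0.0083).
‖u_3‖ = 2.1893, so e_3 = (0.7937, 0.1110, 0.5981, -0.0038).

Q = [[0.3482, -0.4596, 0.7937], [0.3482, 0.0634, 0.1110], [-0.5222, 0.6022, 0.5981], [0.6963, 0.6497, -0.0038]], R = [[5.7446, -1.0445, -0.5222], [0.0000, 5.7366, -0.9667], [0.0000, 0.0000, 2.1893]]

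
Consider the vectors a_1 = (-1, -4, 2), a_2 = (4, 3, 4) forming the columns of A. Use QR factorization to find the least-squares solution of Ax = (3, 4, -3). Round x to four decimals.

a_1 = (-1, -4, 2); ‖a_1‖ = 4.5826, so q_1 = (-0.2182, -0.8729, 0.4364).
q_1·a_2 = (-0.2182)·4 + (-0.8729)·3 + 0.4364·4 = -1.7457.
u_2 = a_2 + 1.7457·q_1 = (3.6190, 1.4762, 4.7619).
‖u_2‖ = 6.1606, so q_2 = (0.5875, 0.2396, 0.7730).
Qᵀb = (-5.4554, 0.4019).
Back-substitute: x_2 = 0.4019/6.1606 = 0.0652.
x_1 = (-5.4554 + 1.7457·0.0652)/4.5826 = -1.1656.

x = (-1.1656, 0.0652)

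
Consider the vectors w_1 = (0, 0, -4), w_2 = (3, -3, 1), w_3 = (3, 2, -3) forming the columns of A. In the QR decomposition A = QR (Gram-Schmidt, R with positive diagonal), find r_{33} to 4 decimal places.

w_1 = (0, 0, -4); ‖w_1‖ = 4.0000, so e_1 = (0.0000, 0.0000, -1.0000).
e_1·w_2 = 0.0000·3 + 0.0000·(-3) + (-1.0000)·1 = -1.0000.
u_2 = w_2 + 1.0000·e_1 = (3.0000, -3.0000, 0.0000).
‖u_2‖ = 4.2426, so e_2 = (0.7071, -0.7071, 0.0000).
e_1·w_3 = 0.0000·3 + 0.0000·2 + (-1.0000)·(-3) = 3.0000; e_2·w_3 = 0.7071·3 + (-0.7071)·2 + 0.0000·(-3) = 0.7071.
u_3 = w_3 − 3.0000·e_1 − 0.7071·e_2 = (2.5000, 2.5000, 0.0000).
r_{33} = ‖u_3‖ = 3.5355.

r_{33} = 3.5355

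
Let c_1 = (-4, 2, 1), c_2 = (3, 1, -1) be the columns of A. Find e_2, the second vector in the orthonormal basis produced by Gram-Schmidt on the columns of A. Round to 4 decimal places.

e_2 = (0.3953, 0.8947, -0.2081)

e_1 = c_1/‖c_1‖ = (-4, 2, 1)/4.5826 = (-0.8729, 0.4364, 0.2182).
r_{12} = e_1·c_2 = -2.4004.
u_2 = c_2 + 2.4004·e_1 = (0.9048, 2.0476, -0.4762).
‖u_2‖ = 2.2887, so e_2 = (0.3953, 0.8947, -0.2081).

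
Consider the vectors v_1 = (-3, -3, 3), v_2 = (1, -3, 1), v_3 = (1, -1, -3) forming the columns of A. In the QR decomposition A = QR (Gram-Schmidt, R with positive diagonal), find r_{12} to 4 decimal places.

r_{12} = 1.7321

v_1 = (-3, -3, 3); ‖v_1‖ = 5.1962, so e_1 = (-0.5774, -0.5774, 0.5774).
r_{12} = e_1·v_2 = 1.7321.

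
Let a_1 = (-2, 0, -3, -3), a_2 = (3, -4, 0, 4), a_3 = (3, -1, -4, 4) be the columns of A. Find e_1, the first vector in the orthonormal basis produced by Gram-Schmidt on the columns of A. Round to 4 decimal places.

e_1 = a_1/‖a_1‖ = (-2, 0, -3, -3)/4.6904 = (-0.4264, 0.0000, -0.6396, -0.6396).

e_1 = (-0.4264, 0.0000, -0.6396, -0.6396)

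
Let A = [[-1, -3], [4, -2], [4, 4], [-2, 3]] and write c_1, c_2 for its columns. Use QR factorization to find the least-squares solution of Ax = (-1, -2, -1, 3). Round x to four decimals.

x = (-0.5112, 0.3831)

c_1 = (-1, 4, 4, -2); ‖c_1‖ = 6.0828, so q_1 = (-0.1644, 0.6576, 0.6576, -0.3288).
q_1·c_2 = (-0.1644)·(-3) + 0.6576·(-2) + 0.6576·4 + (-0.3288)·3 = 0.8220.
u_2 = c_2 − 0.8220·q_1 = (-2.8649, -2.5405, 3.4595, 3.2703).
‖u_2‖ = 6.1094, so q_2 = (-0.4689, -0.4158, 0.5663, 0.5353).
Qᵀb = (-2.7948, 2.3402).
Back-substitute: x_2 = 2.3402/6.1094 = 0.3831.
x_1 = (-2.7948 − 0.8220·0.3831)/6.0828 = -0.5112.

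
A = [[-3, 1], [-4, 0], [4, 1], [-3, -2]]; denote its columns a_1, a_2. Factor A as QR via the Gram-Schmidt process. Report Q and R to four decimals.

Q = [[-0.4243, 0.6338], [-0.5657, 0.2499], [0.5657, 0.1964], [-0.4243, -0.7052]], R = [[7.0711, 0.9899], [0.0000, 2.2405]]

a_1 = (-3, -4, 4, -3); ‖a_1‖ = 7.0711, so q_1 = (-0.4243, -0.5657, 0.5657, -0.4243).
q_1·a_2 = (-0.4243)·1 + (-0.5657)·0 + 0.5657·1 + (-0.4243)·(-2) = 0.9899.
u_2 = a_2 − 0.9899·q_1 = (1.4200, 0.5600, 0.4400, -1.5800).
‖u_2‖ = 2.2405, so q_2 = (0.6338, 0.2499, 0.1964, -0.7052).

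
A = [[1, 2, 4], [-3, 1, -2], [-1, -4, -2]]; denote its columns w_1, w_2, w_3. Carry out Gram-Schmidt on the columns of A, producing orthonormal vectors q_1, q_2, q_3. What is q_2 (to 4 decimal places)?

q_2 = (0.3845, 0.4047, -0.8297)

w_1 = (1, -3, -1); ‖w_1‖ = 3.3166, so q_1 = (0.3015, -0.9045, -0.3015).
q_1·w_2 = 0.3015·2 + (-0.9045)·1 + (-0.3015)·(-4) = 0.9045.
u_2 = w_2 − 0.9045·q_1 = (1.7273, 1.8182, -3.7273).
‖u_2‖ = 4.4924, so q_2 = (0.3845, 0.4047, -0.8297).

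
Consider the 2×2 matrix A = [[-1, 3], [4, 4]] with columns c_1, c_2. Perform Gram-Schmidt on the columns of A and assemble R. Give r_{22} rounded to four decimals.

q_1 = c_1/‖c_1‖ = (-1, 4)/4.1231 = (-0.2425, 0.9701).
r_{12} = q_1·c_2 = 3.1530.
u_2 = c_2 − 3.1530·q_1 = (3.7647, 0.9412).
r_{22} = ‖u_2‖ = 3.8806.

r_{22} = 3.8806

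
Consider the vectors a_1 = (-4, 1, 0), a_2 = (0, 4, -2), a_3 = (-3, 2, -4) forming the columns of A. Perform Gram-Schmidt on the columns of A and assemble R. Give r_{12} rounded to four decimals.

q_1 = a_1/‖a_1‖ = (-4, 1, 0)/4.1231 = (-0.9701, 0.2425, 0.0000).
r_{12} = q_1·a_2 = 0.9701.

r_{12} = 0.9701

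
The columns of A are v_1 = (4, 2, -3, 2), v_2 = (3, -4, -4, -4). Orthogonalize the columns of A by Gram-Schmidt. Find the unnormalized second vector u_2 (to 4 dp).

v_1 = (4, 2, -3, 2); ‖v_1‖ = 5.7446, so e_1 = (0.6963, 0.3482, -0.5222, 0.3482).
e_1·v_2 = 0.6963·3 + 0.3482·(-4) + (-0.5222)·(-4) + 0.3482·(-4) = 1.3926.
u_2 = v_2 − 1.3926·e_1 = (2.0303, -4.4848, -3.2727, -4.4848).

u_2 = (2.0303, -4.4848, -3.2727, -4.4848)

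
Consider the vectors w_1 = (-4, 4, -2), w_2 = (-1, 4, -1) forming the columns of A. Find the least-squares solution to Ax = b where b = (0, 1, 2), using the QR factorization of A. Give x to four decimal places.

q_1 = w_1/‖w_1‖ = (-4, 4, -2)/6.0000 = (-0.6667, 0.6667, -0.3333).
r_{12} = q_1·w_2 = 3.6667.
u_2 = w_2 − 3.6667·q_1 = (1.4444, 1.5556, 0.2222).
‖u_2‖ = 2.1344, so q_2 = (0.6768, 0.7288, 0.1041).
Qᵀb = (0.0000, 0.9370).
Back-substitute: x_2 = 0.9370/2.1344 = 0.4390.
x_1 = (0.0000 − 3.6667·0.4390)/6.0000 = -0.2683.

x = (-0.2683, 0.4390)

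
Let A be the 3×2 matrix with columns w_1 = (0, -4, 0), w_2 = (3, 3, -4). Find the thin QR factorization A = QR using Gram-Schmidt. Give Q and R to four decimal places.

q_1 = w_1/‖w_1‖ = (0, -4, 0)/4.0000 = (0.0000, -1.0000, 0.0000).
r_{12} = q_1·w_2 = -3.0000.
u_2 = w_2 + 3.0000·q_1 = (3.0000, 0.0000, -4.0000).
‖u_2‖ = 5.0000, so q_2 = (0.6000, 0.0000, -0.8000).

Q = [[0.0000, 0.6000], [-1.0000, 0.0000], [0.0000, -0.8000]], R = [[4.0000, -3.0000], [0.0000, 5.0000]]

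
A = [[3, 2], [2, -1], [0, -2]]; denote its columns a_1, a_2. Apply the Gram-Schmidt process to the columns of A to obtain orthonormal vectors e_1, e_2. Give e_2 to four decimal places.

a_1 = (3, 2, 0); ‖a_1‖ = 3.6056, so e_1 = (0.8321, 0.5547, 0.0000).
e_1·a_2 = 0.8321·2 + 0.5547·(-1) + 0.0000·(-2) = 1.1094.
u_2 = a_2 − 1.1094·e_1 = (1.0769, -1.6154, -2.0000).
‖u_2‖ = 2.7873, so e_2 = (0.3864, -0.5795, -0.7175).

e_2 = (0.3864, -0.5795, -0.7175)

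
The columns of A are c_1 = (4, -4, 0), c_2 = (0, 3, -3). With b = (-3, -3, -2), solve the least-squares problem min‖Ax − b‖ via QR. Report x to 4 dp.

x = (-0.0833, -0.2222)

c_1 = (4, -4, 0); ‖c_1‖ = 5.6569, so q_1 = (0.7071, -0.7071, 0.0000).
q_1·c_2 = 0.7071·0 + (-0.7071)·3 + 0.0000·(-3) = -2.1213.
u_2 = c_2 + 2.1213·q_1 = (1.5000, 1.5000, -3.0000).
‖u_2‖ = 3.6742, so q_2 = (0.4082, 0.4082, -0.8165).
Qᵀb = (0.0000, -0.8165).
Back-substitute: x_2 = -0.8165/3.6742 = -0.2222.
x_1 = (0.0000 + 2.1213·(-0.2222))/5.6569 = -0.0833.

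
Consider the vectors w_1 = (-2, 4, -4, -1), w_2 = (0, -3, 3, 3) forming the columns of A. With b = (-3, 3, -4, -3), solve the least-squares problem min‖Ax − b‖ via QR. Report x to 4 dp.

x = (0.7000, -0.4111)

w_1 = (-2, 4, -4, -1); ‖w_1‖ = 6.0828, so e_1 = (-0.3288, 0.6576, -0.6576, -0.1644).
e_1·w_2 = (-0.3288)·0 + 0.6576·(-3) + (-0.6576)·3 + (-0.1644)·3 = -4.4388.
u_2 = w_2 + 4.4388·e_1 = (-1.4595, -0.0811, 0.0811, 2.2703).
‖u_2‖ = 2.7014, so e_2 = (-0.5403, -0.0300, 0.0300, 0.8404).
Qᵀb = (6.0828, -1.1106).
Back-substitute: x_2 = -1.1106/2.7014 = -0.4111.
x_1 = (6.0828 + 4.4388·(-0.4111))/6.0828 = 0.7000.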